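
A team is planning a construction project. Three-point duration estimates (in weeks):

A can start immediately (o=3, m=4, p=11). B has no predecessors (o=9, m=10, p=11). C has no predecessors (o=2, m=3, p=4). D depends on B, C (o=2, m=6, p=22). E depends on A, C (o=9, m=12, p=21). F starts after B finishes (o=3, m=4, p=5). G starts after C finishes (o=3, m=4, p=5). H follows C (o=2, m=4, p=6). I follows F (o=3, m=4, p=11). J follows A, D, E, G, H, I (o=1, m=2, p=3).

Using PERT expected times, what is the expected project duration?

21 weeks

te_A = (3 + 4·4 + 11)/6 = 30/6 = 5
te_B = (9 + 4·10 + 11)/6 = 60/6 = 10
te_C = (2 + 4·3 + 4)/6 = 18/6 = 3
te_D = (2 + 4·6 + 22)/6 = 48/6 = 8
te_E = (9 + 4·12 + 21)/6 = 78/6 = 13
te_F = (3 + 4·4 + 5)/6 = 24/6 = 4
te_G = (3 + 4·4 + 5)/6 = 24/6 = 4
te_H = (2 + 4·4 + 6)/6 = 24/6 = 4
te_I = (3 + 4·4 + 11)/6 = 30/6 = 5
te_J = (1 + 4·2 + 3)/6 = 12/6 = 2

Forward pass:
ES_A = 0; EF_A = 5
ES_B = 0; EF_B = 10
ES_C = 0; EF_C = 3
ES_D = max(EF_B=10, EF_C=3) = 10; EF_D = 10+8 = 18
ES_E = max(EF_A=5, EF_C=3) = 5; EF_E = 5+13 = 18
ES_F = 10; EF_F = 10+4 = 14
ES_G = 3; EF_G = 3+4 = 7
ES_H = 3; EF_H = 3+4 = 7
ES_I = 14; EF_I = 14+5 = 19
ES_J = max(EF_A=5, EF_D=18, EF_E=18, EF_G=7, EF_H=7, EF_I=19) = 19; EF_J = 19+2 = 21
Expected project duration μ = 21 weeks. Critical path: B → F → I → J.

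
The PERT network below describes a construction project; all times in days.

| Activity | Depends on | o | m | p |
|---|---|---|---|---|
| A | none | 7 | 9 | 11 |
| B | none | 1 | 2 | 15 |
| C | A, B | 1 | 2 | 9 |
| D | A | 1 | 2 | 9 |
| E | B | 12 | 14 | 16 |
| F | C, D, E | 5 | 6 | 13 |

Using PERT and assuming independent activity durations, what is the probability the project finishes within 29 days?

0.926

te_A = (7 + 4·9 + 11)/6 = 54/6 = 9; σ²_A = ((11−7)/6)² = 0.444
te_B = (1 + 4·2 + 15)/6 = 24/6 = 4; σ²_B = ((15−1)/6)² = 5.444
te_C = (1 + 4·2 + 9)/6 = 18/6 = 3; σ²_C = ((9−1)/6)² = 1.778
te_D = (1 + 4·2 + 9)/6 = 18/6 = 3; σ²_D = ((9−1)/6)² = 1.778
te_E = (12 + 4·14 + 16)/6 = 84/6 = 14; σ²_E = ((16−12)/6)² = 0.444
te_F = (5 + 4·6 + 13)/6 = 42/6 = 7; σ²_F = ((13−5)/6)² = 1.778

Forward pass:
ES_A = 0; EF_A = 9
ES_B = 0; EF_B = 4
ES_C = max(EF_A=9, EF_B=4) = 9; EF_C = 9+3 = 12
ES_D = 9; EF_D = 9+3 = 12
ES_E = 4; EF_E = 4+14 = 18
ES_F = max(EF_C=12, EF_D=12, EF_E=18) = 18; EF_F = 18+7 = 25
Expected project duration μ = 25 days. Critical path: B → E → F.

Variance along critical path = 5.444 + 0.444 + 1.778 = 7.667; σ = √7.667 = 2.769 days.
Z = (29 − 25) / 2.769 = 1.445
P(T ≤ 29) = Φ(1.445) ≈ 0.926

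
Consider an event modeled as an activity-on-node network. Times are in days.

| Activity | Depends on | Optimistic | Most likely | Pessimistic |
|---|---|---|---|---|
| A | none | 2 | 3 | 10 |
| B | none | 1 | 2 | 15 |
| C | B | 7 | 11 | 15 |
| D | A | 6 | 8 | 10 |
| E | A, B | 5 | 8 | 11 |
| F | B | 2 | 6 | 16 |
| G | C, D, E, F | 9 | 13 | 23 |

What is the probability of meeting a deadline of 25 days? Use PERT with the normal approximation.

te_A = (2 + 4·3 + 10)/6 = 24/6 = 4; σ²_A = ((10−2)/6)² = 1.778
te_B = (1 + 4·2 + 15)/6 = 24/6 = 4; σ²_B = ((15−1)/6)² = 5.444
te_C = (7 + 4·11 + 15)/6 = 66/6 = 11; σ²_C = ((15−7)/6)² = 1.778
te_D = (6 + 4·8 + 10)/6 = 48/6 = 8; σ²_D = ((10−6)/6)² = 0.444
te_E = (5 + 4·8 + 11)/6 = 48/6 = 8; σ²_E = ((11−5)/6)² = 1.000
te_F = (2 + 4·6 + 16)/6 = 42/6 = 7; σ²_F = ((16−2)/6)² = 5.444
te_G = (9 + 4·13 + 23)/6 = 84/6 = 14; σ²_G = ((23−9)/6)² = 5.444

Forward pass:
ES_A = 0; EF_A = 4
ES_B = 0; EF_B = 4
ES_C = 4; EF_C = 4+11 = 15
ES_D = 4; EF_D = 4+8 = 12
ES_E = max(EF_A=4, EF_B=4) = 4; EF_E = 4+8 = 12
ES_F = 4; EF_F = 4+7 = 11
ES_G = max(EF_C=15, EF_D=12, EF_E=12, EF_F=11) = 15; EF_G = 15+14 = 29
Expected project duration μ = 29 days. Critical path: B → C → G.

Variance along critical path = 5.444 + 1.778 + 5.444 = 12.667; σ = √12.667 = 3.559 days.
Z = (25 − 29) / 3.559 = -1.124
P(T ≤ 25) = Φ(-1.124) ≈ 0.131

0.131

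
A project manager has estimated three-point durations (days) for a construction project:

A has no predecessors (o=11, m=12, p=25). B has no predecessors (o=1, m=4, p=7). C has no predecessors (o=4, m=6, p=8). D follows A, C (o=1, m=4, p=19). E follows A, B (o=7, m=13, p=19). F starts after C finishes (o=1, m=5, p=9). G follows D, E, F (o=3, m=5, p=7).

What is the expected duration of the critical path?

32 days

te_A = (11 + 4·12 + 25)/6 = 84/6 = 14
te_B = (1 + 4·4 + 7)/6 = 24/6 = 4
te_C = (4 + 4·6 + 8)/6 = 36/6 = 6
te_D = (1 + 4·4 + 19)/6 = 36/6 = 6
te_E = (7 + 4·13 + 19)/6 = 78/6 = 13
te_F = (1 + 4·5 + 9)/6 = 30/6 = 5
te_G = (3 + 4·5 + 7)/6 = 30/6 = 5

Forward pass:
ES_A = 0; EF_A = 14
ES_B = 0; EF_B = 4
ES_C = 0; EF_C = 6
ES_D = max(EF_A=14, EF_C=6) = 14; EF_D = 14+6 = 20
ES_E = max(EF_A=14, EF_B=4) = 14; EF_E = 14+13 = 27
ES_F = 6; EF_F = 6+5 = 11
ES_G = max(EF_D=20, EF_E=27, EF_F=11) = 27; EF_G = 27+5 = 32
Expected project duration μ = 32 days. Critical path: A → E → G.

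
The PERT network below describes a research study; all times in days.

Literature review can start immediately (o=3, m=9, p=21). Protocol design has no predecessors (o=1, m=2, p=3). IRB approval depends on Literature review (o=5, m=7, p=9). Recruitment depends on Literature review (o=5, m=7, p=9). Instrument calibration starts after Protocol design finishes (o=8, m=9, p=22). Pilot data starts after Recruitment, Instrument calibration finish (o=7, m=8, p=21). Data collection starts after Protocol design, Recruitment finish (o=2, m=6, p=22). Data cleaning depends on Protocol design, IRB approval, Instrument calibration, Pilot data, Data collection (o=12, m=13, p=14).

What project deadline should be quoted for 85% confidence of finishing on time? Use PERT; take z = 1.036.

44.0 days

te_Literature review = (3 + 4·9 + 21)/6 = 60/6 = 10; σ²_Literature review = ((21−3)/6)² = 9.000
te_Protocol design = (1 + 4·2 + 3)/6 = 12/6 = 2; σ²_Protocol design = ((3−1)/6)² = 0.111
te_IRB approval = (5 + 4·7 + 9)/6 = 42/6 = 7; σ²_IRB approval = ((9−5)/6)² = 0.444
te_Recruitment = (5 + 4·7 + 9)/6 = 42/6 = 7; σ²_Recruitment = ((9−5)/6)² = 0.444
te_Instrument calibration = (8 + 4·9 + 22)/6 = 66/6 = 11; σ²_Instrument calibration = ((22−8)/6)² = 5.444
te_Pilot data = (7 + 4·8 + 21)/6 = 60/6 = 10; σ²_Pilot data = ((21−7)/6)² = 5.444
te_Data collection = (2 + 4·6 + 22)/6 = 48/6 = 8; σ²_Data collection = ((22−2)/6)² = 11.111
te_Data cleaning = (12 + 4·13 + 14)/6 = 78/6 = 13; σ²_Data cleaning = ((14−12)/6)² = 0.111

Forward pass:
ES_Literature review = 0; EF_Literature review = 10
ES_Protocol design = 0; EF_Protocol design = 2
ES_IRB approval = 10; EF_IRB approval = 10+7 = 17
ES_Recruitment = 10; EF_Recruitment = 10+7 = 17
ES_Instrument calibration = 2; EF_Instrument calibration = 2+11 = 13
ES_Pilot data = max(EF_Recruitment=17, EF_Instrument calibration=13) = 17; EF_Pilot data = 17+10 = 27
ES_Data collection = max(EF_Protocol design=2, EF_Recruitment=17) = 17; EF_Data collection = 17+8 = 25
ES_Data cleaning = max(EF_Protocol design=2, EF_IRB approval=17, EF_Instrument calibration=13, EF_Pilot data=27, EF_Data collection=25) = 27; EF_Data cleaning = 27+13 = 40
Expected project duration μ = 40 days. Critical path: Literature review → Recruitment → Pilot data → Data cleaning.

Variance along critical path = 9.000 + 0.444 + 5.444 + 0.111 = 15.000; σ = 3.873 days.
D = μ + z·σ = 40 + 1.036·3.873 = 44.0 days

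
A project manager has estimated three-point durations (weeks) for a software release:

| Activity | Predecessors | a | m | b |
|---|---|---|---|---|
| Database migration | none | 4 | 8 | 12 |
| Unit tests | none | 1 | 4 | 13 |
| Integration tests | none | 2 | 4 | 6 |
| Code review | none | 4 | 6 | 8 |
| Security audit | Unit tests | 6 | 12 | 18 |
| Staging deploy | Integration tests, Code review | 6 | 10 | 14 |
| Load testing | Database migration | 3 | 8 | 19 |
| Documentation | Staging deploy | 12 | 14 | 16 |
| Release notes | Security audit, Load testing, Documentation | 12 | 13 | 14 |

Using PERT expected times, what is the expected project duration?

te_Database migration = (4 + 4·8 + 12)/6 = 48/6 = 8
te_Unit tests = (1 + 4·4 + 13)/6 = 30/6 = 5
te_Integration tests = (2 + 4·4 + 6)/6 = 24/6 = 4
te_Code review = (4 + 4·6 + 8)/6 = 36/6 = 6
te_Security audit = (6 + 4·12 + 18)/6 = 72/6 = 12
te_Staging deploy = (6 + 4·10 + 14)/6 = 60/6 = 10
te_Load testing = (3 + 4·8 + 19)/6 = 54/6 = 9
te_Documentation = (12 + 4·14 + 16)/6 = 84/6 = 14
te_Release notes = (12 + 4·13 + 14)/6 = 78/6 = 13

Forward pass:
ES_Database migration = 0; EF_Database migration = 8
ES_Unit tests = 0; EF_Unit tests = 5
ES_Integration tests = 0; EF_Integration tests = 4
ES_Code review = 0; EF_Code review = 6
ES_Security audit = 5; EF_Security audit = 5+12 = 17
ES_Staging deploy = max(EF_Integration tests=4, EF_Code review=6) = 6; EF_Staging deploy = 6+10 = 16
ES_Load testing = 8; EF_Load testing = 8+9 = 17
ES_Documentation = 16; EF_Documentation = 16+14 = 30
ES_Release notes = max(EF_Security audit=17, EF_Load testing=17, EF_Documentation=30) = 30; EF_Release notes = 30+13 = 43
Expected project duration μ = 43 weeks. Critical path: Code review → Staging deploy → Documentation → Release notes.

43 weeks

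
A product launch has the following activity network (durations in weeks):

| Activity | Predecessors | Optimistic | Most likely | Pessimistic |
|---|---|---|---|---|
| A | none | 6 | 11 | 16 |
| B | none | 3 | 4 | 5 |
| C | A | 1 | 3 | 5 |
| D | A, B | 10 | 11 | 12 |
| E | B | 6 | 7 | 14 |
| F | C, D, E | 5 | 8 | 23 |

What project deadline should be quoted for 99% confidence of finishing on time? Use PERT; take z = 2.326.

te_A = (6 + 4·11 + 16)/6 = 66/6 = 11; σ²_A = ((16−6)/6)² = 2.778
te_B = (3 + 4·4 + 5)/6 = 24/6 = 4; σ²_B = ((5−3)/6)² = 0.111
te_C = (1 + 4·3 + 5)/6 = 18/6 = 3; σ²_C = ((5−1)/6)² = 0.444
te_D = (10 + 4·11 + 12)/6 = 66/6 = 11; σ²_D = ((12−10)/6)² = 0.111
te_E = (6 + 4·7 + 14)/6 = 48/6 = 8; σ²_E = ((14−6)/6)² = 1.778
te_F = (5 + 4·8 + 23)/6 = 60/6 = 10; σ²_F = ((23−5)/6)² = 9.000

Forward pass:
ES_A = 0; EF_A = 11
ES_B = 0; EF_B = 4
ES_C = 11; EF_C = 11+3 = 14
ES_D = max(EF_A=11, EF_B=4) = 11; EF_D = 11+11 = 22
ES_E = 4; EF_E = 4+8 = 12
ES_F = max(EF_C=14, EF_D=22, EF_E=12) = 22; EF_F = 22+10 = 32
Expected project duration μ = 32 weeks. Critical path: A → D → F.

Variance along critical path = 2.778 + 0.111 + 9.000 = 11.889; σ = 3.448 weeks.
D = μ + z·σ = 32 + 2.326·3.448 = 40.0 weeks

40.0 weeks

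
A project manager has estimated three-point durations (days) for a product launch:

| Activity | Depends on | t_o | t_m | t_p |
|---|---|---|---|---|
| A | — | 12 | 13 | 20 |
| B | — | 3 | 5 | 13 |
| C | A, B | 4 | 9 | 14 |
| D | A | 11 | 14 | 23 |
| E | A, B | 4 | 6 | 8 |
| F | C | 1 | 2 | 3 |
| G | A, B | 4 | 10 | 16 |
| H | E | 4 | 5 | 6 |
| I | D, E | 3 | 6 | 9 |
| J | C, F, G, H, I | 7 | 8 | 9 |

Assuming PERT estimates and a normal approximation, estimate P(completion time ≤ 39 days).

te_A = (12 + 4·13 + 20)/6 = 84/6 = 14; σ²_A = ((20−12)/6)² = 1.778
te_B = (3 + 4·5 + 13)/6 = 36/6 = 6; σ²_B = ((13−3)/6)² = 2.778
te_C = (4 + 4·9 + 14)/6 = 54/6 = 9; σ²_C = ((14−4)/6)² = 2.778
te_D = (11 + 4·14 + 23)/6 = 90/6 = 15; σ²_D = ((23−11)/6)² = 4.000
te_E = (4 + 4·6 + 8)/6 = 36/6 = 6; σ²_E = ((8−4)/6)² = 0.444
te_F = (1 + 4·2 + 3)/6 = 12/6 = 2; σ²_F = ((3−1)/6)² = 0.111
te_G = (4 + 4·10 + 16)/6 = 60/6 = 10; σ²_G = ((16−4)/6)² = 4.000
te_H = (4 + 4·5 + 6)/6 = 30/6 = 5; σ²_H = ((6−4)/6)² = 0.111
te_I = (3 + 4·6 + 9)/6 = 36/6 = 6; σ²_I = ((9−3)/6)² = 1.000
te_J = (7 + 4·8 + 9)/6 = 48/6 = 8; σ²_J = ((9−7)/6)² = 0.111

Forward pass:
ES_A = 0; EF_A = 14
ES_B = 0; EF_B = 6
ES_C = max(EF_A=14, EF_B=6) = 14; EF_C = 14+9 = 23
ES_D = 14; EF_D = 14+15 = 29
ES_E = max(EF_A=14, EF_B=6) = 14; EF_E = 14+6 = 20
ES_F = 23; EF_F = 23+2 = 25
ES_G = max(EF_A=14, EF_B=6) = 14; EF_G = 14+10 = 24
ES_H = 20; EF_H = 20+5 = 25
ES_I = max(EF_D=29, EF_E=20) = 29; EF_I = 29+6 = 35
ES_J = max(EF_C=23, EF_F=25, EF_G=24, EF_H=25, EF_I=35) = 35; EF_J = 35+8 = 43
Expected project duration μ = 43 days. Critical path: A → D → I → J.

Variance along critical path = 1.778 + 4.000 + 1.000 + 0.111 = 6.889; σ = √6.889 = 2.625 days.
Z = (39 − 43) / 2.625 = -1.524
P(T ≤ 39) = Φ(-1.524) ≈ 0.064

0.064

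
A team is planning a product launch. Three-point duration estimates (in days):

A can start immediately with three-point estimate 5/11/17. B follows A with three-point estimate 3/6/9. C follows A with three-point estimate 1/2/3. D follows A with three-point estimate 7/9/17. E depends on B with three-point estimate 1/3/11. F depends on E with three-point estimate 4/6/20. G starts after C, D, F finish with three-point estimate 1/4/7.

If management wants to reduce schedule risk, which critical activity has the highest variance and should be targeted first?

F

te_A = (5 + 4·11 + 17)/6 = 66/6 = 11; σ²_A = ((17−5)/6)² = 4.000
te_B = (3 + 4·6 + 9)/6 = 36/6 = 6; σ²_B = ((9−3)/6)² = 1.000
te_C = (1 + 4·2 + 3)/6 = 12/6 = 2; σ²_C = ((3−1)/6)² = 0.111
te_D = (7 + 4·9 + 17)/6 = 60/6 = 10; σ²_D = ((17−7)/6)² = 2.778
te_E = (1 + 4·3 + 11)/6 = 24/6 = 4; σ²_E = ((11−1)/6)² = 2.778
te_F = (4 + 4·6 + 20)/6 = 48/6 = 8; σ²_F = ((20−4)/6)² = 7.111
te_G = (1 + 4·4 + 7)/6 = 24/6 = 4; σ²_G = ((7−1)/6)² = 1.000

Forward pass:
ES_A = 0; EF_A = 11
ES_B = 11; EF_B = 11+6 = 17
ES_C = 11; EF_C = 11+2 = 13
ES_D = 11; EF_D = 11+10 = 21
ES_E = 17; EF_E = 17+4 = 21
ES_F = 21; EF_F = 21+8 = 29
ES_G = max(EF_C=13, EF_D=21, EF_F=29) = 29; EF_G = 29+4 = 33
Expected project duration μ = 33 days. Critical path: A → B → E → F → G.

Variances on critical path: σ²_A=4.000, σ²_B=1.000, σ²_E=2.778, σ²_F=7.111, σ²_G=1.000.
Largest is σ²_F = 7.111.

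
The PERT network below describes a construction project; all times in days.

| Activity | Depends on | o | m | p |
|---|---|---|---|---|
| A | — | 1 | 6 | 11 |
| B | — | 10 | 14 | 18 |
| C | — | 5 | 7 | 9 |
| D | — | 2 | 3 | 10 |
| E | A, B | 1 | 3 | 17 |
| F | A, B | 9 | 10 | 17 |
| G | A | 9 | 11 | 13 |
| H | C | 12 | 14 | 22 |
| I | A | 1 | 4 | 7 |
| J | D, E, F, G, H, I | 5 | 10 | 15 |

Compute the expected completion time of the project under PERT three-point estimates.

35 days

te_A = (1 + 4·6 + 11)/6 = 36/6 = 6
te_B = (10 + 4·14 + 18)/6 = 84/6 = 14
te_C = (5 + 4·7 + 9)/6 = 42/6 = 7
te_D = (2 + 4·3 + 10)/6 = 24/6 = 4
te_E = (1 + 4·3 + 17)/6 = 30/6 = 5
te_F = (9 + 4·10 + 17)/6 = 66/6 = 11
te_G = (9 + 4·11 + 13)/6 = 66/6 = 11
te_H = (12 + 4·14 + 22)/6 = 90/6 = 15
te_I = (1 + 4·4 + 7)/6 = 24/6 = 4
te_J = (5 + 4·10 + 15)/6 = 60/6 = 10

Forward pass:
ES_A = 0; EF_A = 6
ES_B = 0; EF_B = 14
ES_C = 0; EF_C = 7
ES_D = 0; EF_D = 4
ES_E = max(EF_A=6, EF_B=14) = 14; EF_E = 14+5 = 19
ES_F = max(EF_A=6, EF_B=14) = 14; EF_F = 14+11 = 25
ES_G = 6; EF_G = 6+11 = 17
ES_H = 7; EF_H = 7+15 = 22
ES_I = 6; EF_I = 6+4 = 10
ES_J = max(EF_D=4, EF_E=19, EF_F=25, EF_G=17, EF_H=22, EF_I=10) = 25; EF_J = 25+10 = 35
Expected project duration μ = 35 days. Critical path: B → F → J.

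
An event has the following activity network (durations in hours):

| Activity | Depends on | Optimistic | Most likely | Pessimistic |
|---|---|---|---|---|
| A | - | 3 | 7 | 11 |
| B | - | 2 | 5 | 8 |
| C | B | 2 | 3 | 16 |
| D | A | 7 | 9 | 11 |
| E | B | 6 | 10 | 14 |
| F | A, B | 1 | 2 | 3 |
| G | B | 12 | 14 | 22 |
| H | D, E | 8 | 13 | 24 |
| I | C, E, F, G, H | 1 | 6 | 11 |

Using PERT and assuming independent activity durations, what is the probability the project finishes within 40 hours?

0.875

te_A = (3 + 4·7 + 11)/6 = 42/6 = 7; σ²_A = ((11−3)/6)² = 1.778
te_B = (2 + 4·5 + 8)/6 = 30/6 = 5; σ²_B = ((8−2)/6)² = 1.000
te_C = (2 + 4·3 + 16)/6 = 30/6 = 5; σ²_C = ((16−2)/6)² = 5.444
te_D = (7 + 4·9 + 11)/6 = 54/6 = 9; σ²_D = ((11−7)/6)² = 0.444
te_E = (6 + 4·10 + 14)/6 = 60/6 = 10; σ²_E = ((14−6)/6)² = 1.778
te_F = (1 + 4·2 + 3)/6 = 12/6 = 2; σ²_F = ((3−1)/6)² = 0.111
te_G = (12 + 4·14 + 22)/6 = 90/6 = 15; σ²_G = ((22−12)/6)² = 2.778
te_H = (8 + 4·13 + 24)/6 = 84/6 = 14; σ²_H = ((24−8)/6)² = 7.111
te_I = (1 + 4·6 + 11)/6 = 36/6 = 6; σ²_I = ((11−1)/6)² = 2.778

Forward pass:
ES_A = 0; EF_A = 7
ES_B = 0; EF_B = 5
ES_C = 5; EF_C = 5+5 = 10
ES_D = 7; EF_D = 7+9 = 16
ES_E = 5; EF_E = 5+10 = 15
ES_F = max(EF_A=7, EF_B=5) = 7; EF_F = 7+2 = 9
ES_G = 5; EF_G = 5+15 = 20
ES_H = max(EF_D=16, EF_E=15) = 16; EF_H = 16+14 = 30
ES_I = max(EF_C=10, EF_E=15, EF_F=9, EF_G=20, EF_H=30) = 30; EF_I = 30+6 = 36
Expected project duration μ = 36 hours. Critical path: A → D → H → I.

Variance along critical path = 1.778 + 0.444 + 7.111 + 2.778 = 12.111; σ = √12.111 = 3.480 hours.
Z = (40 − 36) / 3.480 = 1.149
P(T ≤ 40) = Φ(1.149) ≈ 0.875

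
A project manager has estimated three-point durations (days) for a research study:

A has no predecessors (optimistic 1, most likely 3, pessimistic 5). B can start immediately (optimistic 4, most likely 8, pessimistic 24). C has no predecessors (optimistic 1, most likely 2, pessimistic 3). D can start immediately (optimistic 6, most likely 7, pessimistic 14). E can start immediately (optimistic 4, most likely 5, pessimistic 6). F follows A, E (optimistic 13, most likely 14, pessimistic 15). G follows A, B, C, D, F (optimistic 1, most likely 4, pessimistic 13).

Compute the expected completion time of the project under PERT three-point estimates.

te_A = (1 + 4·3 + 5)/6 = 18/6 = 3
te_B = (4 + 4·8 + 24)/6 = 60/6 = 10
te_C = (1 + 4·2 + 3)/6 = 12/6 = 2
te_D = (6 + 4·7 + 14)/6 = 48/6 = 8
te_E = (4 + 4·5 + 6)/6 = 30/6 = 5
te_F = (13 + 4·14 + 15)/6 = 84/6 = 14
te_G = (1 + 4·4 + 13)/6 = 30/6 = 5

Forward pass:
ES_A = 0; EF_A = 3
ES_B = 0; EF_B = 10
ES_C = 0; EF_C = 2
ES_D = 0; EF_D = 8
ES_E = 0; EF_E = 5
ES_F = max(EF_A=3, EF_E=5) = 5; EF_F = 5+14 = 19
ES_G = max(EF_A=3, EF_B=10, EF_C=2, EF_D=8, EF_F=19) = 19; EF_G = 19+5 = 24
Expected project duration μ = 24 days. Critical path: E → F → G.

24 days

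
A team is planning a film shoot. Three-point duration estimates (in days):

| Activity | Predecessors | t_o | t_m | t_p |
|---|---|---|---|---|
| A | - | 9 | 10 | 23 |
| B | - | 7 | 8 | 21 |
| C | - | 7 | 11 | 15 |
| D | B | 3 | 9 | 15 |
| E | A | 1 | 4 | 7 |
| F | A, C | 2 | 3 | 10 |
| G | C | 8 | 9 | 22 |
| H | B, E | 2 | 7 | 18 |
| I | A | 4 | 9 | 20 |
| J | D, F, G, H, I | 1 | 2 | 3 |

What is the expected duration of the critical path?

26 days

te_A = (9 + 4·10 + 23)/6 = 72/6 = 12
te_B = (7 + 4·8 + 21)/6 = 60/6 = 10
te_C = (7 + 4·11 + 15)/6 = 66/6 = 11
te_D = (3 + 4·9 + 15)/6 = 54/6 = 9
te_E = (1 + 4·4 + 7)/6 = 24/6 = 4
te_F = (2 + 4·3 + 10)/6 = 24/6 = 4
te_G = (8 + 4·9 + 22)/6 = 66/6 = 11
te_H = (2 + 4·7 + 18)/6 = 48/6 = 8
te_I = (4 + 4·9 + 20)/6 = 60/6 = 10
te_J = (1 + 4·2 + 3)/6 = 12/6 = 2

Forward pass:
ES_A = 0; EF_A = 12
ES_B = 0; EF_B = 10
ES_C = 0; EF_C = 11
ES_D = 10; EF_D = 10+9 = 19
ES_E = 12; EF_E = 12+4 = 16
ES_F = max(EF_A=12, EF_C=11) = 12; EF_F = 12+4 = 16
ES_G = 11; EF_G = 11+11 = 22
ES_H = max(EF_B=10, EF_E=16) = 16; EF_H = 16+8 = 24
ES_I = 12; EF_I = 12+10 = 22
ES_J = max(EF_D=19, EF_F=16, EF_G=22, EF_H=24, EF_I=22) = 24; EF_J = 24+2 = 26
Expected project duration μ = 26 days. Critical path: A → E → H → J.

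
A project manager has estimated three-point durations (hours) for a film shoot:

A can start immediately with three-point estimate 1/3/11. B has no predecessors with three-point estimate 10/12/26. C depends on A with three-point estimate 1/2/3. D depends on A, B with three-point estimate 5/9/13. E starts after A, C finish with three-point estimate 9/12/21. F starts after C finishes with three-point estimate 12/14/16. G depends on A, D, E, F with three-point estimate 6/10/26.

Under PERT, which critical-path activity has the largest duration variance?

G

te_A = (1 + 4·3 + 11)/6 = 24/6 = 4; σ²_A = ((11−1)/6)² = 2.778
te_B = (10 + 4·12 + 26)/6 = 84/6 = 14; σ²_B = ((26−10)/6)² = 7.111
te_C = (1 + 4·2 + 3)/6 = 12/6 = 2; σ²_C = ((3−1)/6)² = 0.111
te_D = (5 + 4·9 + 13)/6 = 54/6 = 9; σ²_D = ((13−5)/6)² = 1.778
te_E = (9 + 4·12 + 21)/6 = 78/6 = 13; σ²_E = ((21−9)/6)² = 4.000
te_F = (12 + 4·14 + 16)/6 = 84/6 = 14; σ²_F = ((16−12)/6)² = 0.444
te_G = (6 + 4·10 + 26)/6 = 72/6 = 12; σ²_G = ((26−6)/6)² = 11.111

Forward pass:
ES_A = 0; EF_A = 4
ES_B = 0; EF_B = 14
ES_C = 4; EF_C = 4+2 = 6
ES_D = max(EF_A=4, EF_B=14) = 14; EF_D = 14+9 = 23
ES_E = max(EF_A=4, EF_C=6) = 6; EF_E = 6+13 = 19
ES_F = 6; EF_F = 6+14 = 20
ES_G = max(EF_A=4, EF_D=23, EF_E=19, EF_F=20) = 23; EF_G = 23+12 = 35
Expected project duration μ = 35 hours. Critical path: B → D → G.

Variances on critical path: σ²_B=7.111, σ²_D=1.778, σ²_G=11.111.
Largest is σ²_G = 11.111.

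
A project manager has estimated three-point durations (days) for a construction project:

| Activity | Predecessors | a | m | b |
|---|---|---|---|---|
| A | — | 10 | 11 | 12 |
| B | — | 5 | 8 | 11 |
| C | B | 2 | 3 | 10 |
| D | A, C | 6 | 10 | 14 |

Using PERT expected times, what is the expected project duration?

22 days

te_A = (10 + 4·11 + 12)/6 = 66/6 = 11
te_B = (5 + 4·8 + 11)/6 = 48/6 = 8
te_C = (2 + 4·3 + 10)/6 = 24/6 = 4
te_D = (6 + 4·10 + 14)/6 = 60/6 = 10

Forward pass:
ES_A = 0; EF_A = 11
ES_B = 0; EF_B = 8
ES_C = 8; EF_C = 8+4 = 12
ES_D = max(EF_A=11, EF_C=12) = 12; EF_D = 12+10 = 22
Expected project duration μ = 22 days. Critical path: B → C → D.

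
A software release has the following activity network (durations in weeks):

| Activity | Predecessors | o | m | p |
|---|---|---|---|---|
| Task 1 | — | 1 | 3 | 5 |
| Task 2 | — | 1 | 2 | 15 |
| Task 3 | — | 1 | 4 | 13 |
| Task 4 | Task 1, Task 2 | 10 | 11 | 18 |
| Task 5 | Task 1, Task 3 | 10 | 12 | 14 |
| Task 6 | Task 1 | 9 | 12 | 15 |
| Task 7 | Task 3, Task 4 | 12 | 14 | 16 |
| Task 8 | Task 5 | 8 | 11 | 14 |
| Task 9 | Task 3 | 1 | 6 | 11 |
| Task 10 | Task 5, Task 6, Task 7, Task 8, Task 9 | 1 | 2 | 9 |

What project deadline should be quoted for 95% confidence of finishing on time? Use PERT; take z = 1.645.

te_Task 1 = (1 + 4·3 + 5)/6 = 18/6 = 3; σ²_Task 1 = ((5−1)/6)² = 0.444
te_Task 2 = (1 + 4·2 + 15)/6 = 24/6 = 4; σ²_Task 2 = ((15−1)/6)² = 5.444
te_Task 3 = (1 + 4·4 + 13)/6 = 30/6 = 5; σ²_Task 3 = ((13−1)/6)² = 4.000
te_Task 4 = (10 + 4·11 + 18)/6 = 72/6 = 12; σ²_Task 4 = ((18−10)/6)² = 1.778
te_Task 5 = (10 + 4·12 + 14)/6 = 72/6 = 12; σ²_Task 5 = ((14−10)/6)² = 0.444
te_Task 6 = (9 + 4·12 + 15)/6 = 72/6 = 12; σ²_Task 6 = ((15−9)/6)² = 1.000
te_Task 7 = (12 + 4·14 + 16)/6 = 84/6 = 14; σ²_Task 7 = ((16−12)/6)² = 0.444
te_Task 8 = (8 + 4·11 + 14)/6 = 66/6 = 11; σ²_Task 8 = ((14−8)/6)² = 1.000
te_Task 9 = (1 + 4·6 + 11)/6 = 36/6 = 6; σ²_Task 9 = ((11−1)/6)² = 2.778
te_Task 10 = (1 + 4·2 + 9)/6 = 18/6 = 3; σ²_Task 10 = ((9−1)/6)² = 1.778

Forward pass:
ES_Task 1 = 0; EF_Task 1 = 3
ES_Task 2 = 0; EF_Task 2 = 4
ES_Task 3 = 0; EF_Task 3 = 5
ES_Task 4 = max(EF_Task 1=3, EF_Task 2=4) = 4; EF_Task 4 = 4+12 = 16
ES_Task 5 = max(EF_Task 1=3, EF_Task 3=5) = 5; EF_Task 5 = 5+12 = 17
ES_Task 6 = 3; EF_Task 6 = 3+12 = 15
ES_Task 7 = max(EF_Task 3=5, EF_Task 4=16) = 16; EF_Task 7 = 16+14 = 30
ES_Task 8 = 17; EF_Task 8 = 17+11 = 28
ES_Task 9 = 5; EF_Task 9 = 5+6 = 11
ES_Task 10 = max(EF_Task 5=17, EF_Task 6=15, EF_Task 7=30, EF_Task 8=28, EF_Task 9=11) = 30; EF_Task 10 = 30+3 = 33
Expected project duration μ = 33 weeks. Critical path: Task 2 → Task 4 → Task 7 → Task 10.

Variance along critical path = 5.444 + 1.778 + 0.444 + 1.778 = 9.444; σ = 3.073 weeks.
D = μ + z·σ = 33 + 1.645·3.073 = 38.1 weeks

38.1 weeks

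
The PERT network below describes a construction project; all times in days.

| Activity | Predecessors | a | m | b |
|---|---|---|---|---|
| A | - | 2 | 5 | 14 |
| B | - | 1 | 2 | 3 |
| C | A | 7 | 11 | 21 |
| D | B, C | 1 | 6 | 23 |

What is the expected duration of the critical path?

26 days

te_A = (2 + 4·5 + 14)/6 = 36/6 = 6
te_B = (1 + 4·2 + 3)/6 = 12/6 = 2
te_C = (7 + 4·11 + 21)/6 = 72/6 = 12
te_D = (1 + 4·6 + 23)/6 = 48/6 = 8

Forward pass:
ES_A = 0; EF_A = 6
ES_B = 0; EF_B = 2
ES_C = 6; EF_C = 6+12 = 18
ES_D = max(EF_B=2, EF_C=18) = 18; EF_D = 18+8 = 26
Expected project duration μ = 26 days. Critical path: A → C → D.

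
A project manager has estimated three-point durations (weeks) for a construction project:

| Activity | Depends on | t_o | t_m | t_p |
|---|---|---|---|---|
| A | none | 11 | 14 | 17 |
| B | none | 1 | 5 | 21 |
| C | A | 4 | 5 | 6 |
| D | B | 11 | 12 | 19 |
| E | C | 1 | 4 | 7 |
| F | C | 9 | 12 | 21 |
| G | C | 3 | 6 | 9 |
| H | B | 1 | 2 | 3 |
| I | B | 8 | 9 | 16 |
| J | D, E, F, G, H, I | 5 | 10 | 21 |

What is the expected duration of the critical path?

43 weeks

te_A = (11 + 4·14 + 17)/6 = 84/6 = 14
te_B = (1 + 4·5 + 21)/6 = 42/6 = 7
te_C = (4 + 4·5 + 6)/6 = 30/6 = 5
te_D = (11 + 4·12 + 19)/6 = 78/6 = 13
te_E = (1 + 4·4 + 7)/6 = 24/6 = 4
te_F = (9 + 4·12 + 21)/6 = 78/6 = 13
te_G = (3 + 4·6 + 9)/6 = 36/6 = 6
te_H = (1 + 4·2 + 3)/6 = 12/6 = 2
te_I = (8 + 4·9 + 16)/6 = 60/6 = 10
te_J = (5 + 4·10 + 21)/6 = 66/6 = 11

Forward pass:
ES_A = 0; EF_A = 14
ES_B = 0; EF_B = 7
ES_C = 14; EF_C = 14+5 = 19
ES_D = 7; EF_D = 7+13 = 20
ES_E = 19; EF_E = 19+4 = 23
ES_F = 19; EF_F = 19+13 = 32
ES_G = 19; EF_G = 19+6 = 25
ES_H = 7; EF_H = 7+2 = 9
ES_I = 7; EF_I = 7+10 = 17
ES_J = max(EF_D=20, EF_E=23, EF_F=32, EF_G=25, EF_H=9, EF_I=17) = 32; EF_J = 32+11 = 43
Expected project duration μ = 43 weeks. Critical path: A → C → F → J.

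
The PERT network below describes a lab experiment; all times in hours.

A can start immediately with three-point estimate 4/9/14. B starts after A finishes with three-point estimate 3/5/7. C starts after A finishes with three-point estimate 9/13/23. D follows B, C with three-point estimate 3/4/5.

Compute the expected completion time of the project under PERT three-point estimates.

te_A = (4 + 4·9 + 14)/6 = 54/6 = 9
te_B = (3 + 4·5 + 7)/6 = 30/6 = 5
te_C = (9 + 4·13 + 23)/6 = 84/6 = 14
te_D = (3 + 4·4 + 5)/6 = 24/6 = 4

Forward pass:
ES_A = 0; EF_A = 9
ES_B = 9; EF_B = 9+5 = 14
ES_C = 9; EF_C = 9+14 = 23
ES_D = max(EF_B=14, EF_C=23) = 23; EF_D = 23+4 = 27
Expected project duration μ = 27 hours. Critical path: A → C → D.

27 hours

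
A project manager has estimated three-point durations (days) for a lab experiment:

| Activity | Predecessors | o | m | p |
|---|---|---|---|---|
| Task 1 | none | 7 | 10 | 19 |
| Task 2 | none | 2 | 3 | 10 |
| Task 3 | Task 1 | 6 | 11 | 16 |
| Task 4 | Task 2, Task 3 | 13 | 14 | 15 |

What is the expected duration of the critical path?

36 days

te_Task 1 = (7 + 4·10 + 19)/6 = 66/6 = 11
te_Task 2 = (2 + 4·3 + 10)/6 = 24/6 = 4
te_Task 3 = (6 + 4·11 + 16)/6 = 66/6 = 11
te_Task 4 = (13 + 4·14 + 15)/6 = 84/6 = 14

Forward pass:
ES_Task 1 = 0; EF_Task 1 = 11
ES_Task 2 = 0; EF_Task 2 = 4
ES_Task 3 = 11; EF_Task 3 = 11+11 = 22
ES_Task 4 = max(EF_Task 2=4, EF_Task 3=22) = 22; EF_Task 4 = 22+14 = 36
Expected project duration μ = 36 days. Critical path: Task 1 → Task 3 → Task 4.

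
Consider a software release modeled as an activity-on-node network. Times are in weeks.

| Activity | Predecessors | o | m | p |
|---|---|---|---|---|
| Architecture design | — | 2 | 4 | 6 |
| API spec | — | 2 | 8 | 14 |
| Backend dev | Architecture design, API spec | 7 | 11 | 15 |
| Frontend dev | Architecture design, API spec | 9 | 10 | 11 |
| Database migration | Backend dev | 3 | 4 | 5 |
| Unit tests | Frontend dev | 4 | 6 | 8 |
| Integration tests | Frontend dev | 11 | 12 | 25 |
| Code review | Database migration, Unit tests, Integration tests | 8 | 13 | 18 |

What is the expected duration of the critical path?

te_Architecture design = (2 + 4·4 + 6)/6 = 24/6 = 4
te_API spec = (2 + 4·8 + 14)/6 = 48/6 = 8
te_Backend dev = (7 + 4·11 + 15)/6 = 66/6 = 11
te_Frontend dev = (9 + 4·10 + 11)/6 = 60/6 = 10
te_Database migration = (3 + 4·4 + 5)/6 = 24/6 = 4
te_Unit tests = (4 + 4·6 + 8)/6 = 36/6 = 6
te_Integration tests = (11 + 4·12 + 25)/6 = 84/6 = 14
te_Code review = (8 + 4·13 + 18)/6 = 78/6 = 13

Forward pass:
ES_Architecture design = 0; EF_Architecture design = 4
ES_API spec = 0; EF_API spec = 8
ES_Backend dev = max(EF_Architecture design=4, EF_API spec=8) = 8; EF_Backend dev = 8+11 = 19
ES_Frontend dev = max(EF_Architecture design=4, EF_API spec=8) = 8; EF_Frontend dev = 8+10 = 18
ES_Database migration = 19; EF_Database migration = 19+4 = 23
ES_Unit tests = 18; EF_Unit tests = 18+6 = 24
ES_Integration tests = 18; EF_Integration tests = 18+14 = 32
ES_Code review = max(EF_Database migration=23, EF_Unit tests=24, EF_Integration tests=32) = 32; EF_Code review = 32+13 = 45
Expected project duration μ = 45 weeks. Critical path: API spec → Frontend dev → Integration tests → Code review.

45 weeks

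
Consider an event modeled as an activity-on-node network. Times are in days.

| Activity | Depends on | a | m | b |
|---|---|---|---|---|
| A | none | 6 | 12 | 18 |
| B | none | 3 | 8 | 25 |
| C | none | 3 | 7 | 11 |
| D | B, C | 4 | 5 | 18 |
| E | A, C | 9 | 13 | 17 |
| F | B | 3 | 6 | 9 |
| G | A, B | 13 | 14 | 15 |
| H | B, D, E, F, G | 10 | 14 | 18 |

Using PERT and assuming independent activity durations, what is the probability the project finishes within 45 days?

0.980

te_A = (6 + 4·12 + 18)/6 = 72/6 = 12; σ²_A = ((18−6)/6)² = 4.000
te_B = (3 + 4·8 + 25)/6 = 60/6 = 10; σ²_B = ((25−3)/6)² = 13.444
te_C = (3 + 4·7 + 11)/6 = 42/6 = 7; σ²_C = ((11−3)/6)² = 1.778
te_D = (4 + 4·5 + 18)/6 = 42/6 = 7; σ²_D = ((18−4)/6)² = 5.444
te_E = (9 + 4·13 + 17)/6 = 78/6 = 13; σ²_E = ((17−9)/6)² = 1.778
te_F = (3 + 4·6 + 9)/6 = 36/6 = 6; σ²_F = ((9−3)/6)² = 1.000
te_G = (13 + 4·14 + 15)/6 = 84/6 = 14; σ²_G = ((15−13)/6)² = 0.111
te_H = (10 + 4·14 + 18)/6 = 84/6 = 14; σ²_H = ((18−10)/6)² = 1.778

Forward pass:
ES_A = 0; EF_A = 12
ES_B = 0; EF_B = 10
ES_C = 0; EF_C = 7
ES_D = max(EF_B=10, EF_C=7) = 10; EF_D = 10+7 = 17
ES_E = max(EF_A=12, EF_C=7) = 12; EF_E = 12+13 = 25
ES_F = 10; EF_F = 10+6 = 16
ES_G = max(EF_A=12, EF_B=10) = 12; EF_G = 12+14 = 26
ES_H = max(EF_B=10, EF_D=17, EF_E=25, EF_F=16, EF_G=26) = 26; EF_H = 26+14 = 40
Expected project duration μ = 40 days. Critical path: A → G → H.

Variance along critical path = 4.000 + 0.111 + 1.778 = 5.889; σ = √5.889 = 2.427 days.
Z = (45 − 40) / 2.427 = 2.060
P(T ≤ 45) = Φ(2.060) ≈ 0.980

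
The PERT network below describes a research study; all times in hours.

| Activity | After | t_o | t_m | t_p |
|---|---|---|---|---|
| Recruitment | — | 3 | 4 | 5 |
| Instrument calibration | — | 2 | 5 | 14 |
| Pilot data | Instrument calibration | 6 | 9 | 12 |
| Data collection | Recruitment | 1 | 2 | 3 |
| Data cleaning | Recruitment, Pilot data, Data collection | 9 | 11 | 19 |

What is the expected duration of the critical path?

27 hours

te_Recruitment = (3 + 4·4 + 5)/6 = 24/6 = 4
te_Instrument calibration = (2 + 4·5 + 14)/6 = 36/6 = 6
te_Pilot data = (6 + 4·9 + 12)/6 = 54/6 = 9
te_Data collection = (1 + 4·2 + 3)/6 = 12/6 = 2
te_Data cleaning = (9 + 4·11 + 19)/6 = 72/6 = 12

Forward pass:
ES_Recruitment = 0; EF_Recruitment = 4
ES_Instrument calibration = 0; EF_Instrument calibration = 6
ES_Pilot data = 6; EF_Pilot data = 6+9 = 15
ES_Data collection = 4; EF_Data collection = 4+2 = 6
ES_Data cleaning = max(EF_Recruitment=4, EF_Pilot data=15, EF_Data collection=6) = 15; EF_Data cleaning = 15+12 = 27
Expected project duration μ = 27 hours. Critical path: Instrument calibration → Pilot data → Data cleaning.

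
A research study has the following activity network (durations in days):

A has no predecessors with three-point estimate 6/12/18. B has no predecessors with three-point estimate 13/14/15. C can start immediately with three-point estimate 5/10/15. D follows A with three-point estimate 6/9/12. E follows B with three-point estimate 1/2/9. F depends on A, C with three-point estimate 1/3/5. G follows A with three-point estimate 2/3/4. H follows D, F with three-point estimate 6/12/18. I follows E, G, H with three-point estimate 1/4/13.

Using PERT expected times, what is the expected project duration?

te_A = (6 + 4·12 + 18)/6 = 72/6 = 12
te_B = (13 + 4·14 + 15)/6 = 84/6 = 14
te_C = (5 + 4·10 + 15)/6 = 60/6 = 10
te_D = (6 + 4·9 + 12)/6 = 54/6 = 9
te_E = (1 + 4·2 + 9)/6 = 18/6 = 3
te_F = (1 + 4·3 + 5)/6 = 18/6 = 3
te_G = (2 + 4·3 + 4)/6 = 18/6 = 3
te_H = (6 + 4·12 + 18)/6 = 72/6 = 12
te_I = (1 + 4·4 + 13)/6 = 30/6 = 5

Forward pass:
ES_A = 0; EF_A = 12
ES_B = 0; EF_B = 14
ES_C = 0; EF_C = 10
ES_D = 12; EF_D = 12+9 = 21
ES_E = 14; EF_E = 14+3 = 17
ES_F = max(EF_A=12, EF_C=10) = 12; EF_F = 12+3 = 15
ES_G = 12; EF_G = 12+3 = 15
ES_H = max(EF_D=21, EF_F=15) = 21; EF_H = 21+12 = 33
ES_I = max(EF_E=17, EF_G=15, EF_H=33) = 33; EF_I = 33+5 = 38
Expected project duration μ = 38 days. Critical path: A → D → H → I.

38 days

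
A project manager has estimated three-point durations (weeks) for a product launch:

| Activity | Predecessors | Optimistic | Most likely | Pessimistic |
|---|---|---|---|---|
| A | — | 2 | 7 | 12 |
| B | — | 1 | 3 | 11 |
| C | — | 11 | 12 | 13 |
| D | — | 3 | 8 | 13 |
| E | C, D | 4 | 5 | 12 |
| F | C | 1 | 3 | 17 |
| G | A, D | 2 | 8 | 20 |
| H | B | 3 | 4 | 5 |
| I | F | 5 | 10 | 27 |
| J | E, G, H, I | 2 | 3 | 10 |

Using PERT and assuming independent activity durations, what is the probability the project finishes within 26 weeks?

0.070

te_A = (2 + 4·7 + 12)/6 = 42/6 = 7; σ²_A = ((12−2)/6)² = 2.778
te_B = (1 + 4·3 + 11)/6 = 24/6 = 4; σ²_B = ((11−1)/6)² = 2.778
te_C = (11 + 4·12 + 13)/6 = 72/6 = 12; σ²_C = ((13−11)/6)² = 0.111
te_D = (3 + 4·8 + 13)/6 = 48/6 = 8; σ²_D = ((13−3)/6)² = 2.778
te_E = (4 + 4·5 + 12)/6 = 36/6 = 6; σ²_E = ((12−4)/6)² = 1.778
te_F = (1 + 4·3 + 17)/6 = 30/6 = 5; σ²_F = ((17−1)/6)² = 7.111
te_G = (2 + 4·8 + 20)/6 = 54/6 = 9; σ²_G = ((20−2)/6)² = 9.000
te_H = (3 + 4·4 + 5)/6 = 24/6 = 4; σ²_H = ((5−3)/6)² = 0.111
te_I = (5 + 4·10 + 27)/6 = 72/6 = 12; σ²_I = ((27−5)/6)² = 13.444
te_J = (2 + 4·3 + 10)/6 = 24/6 = 4; σ²_J = ((10−2)/6)² = 1.778

Forward pass:
ES_A = 0; EF_A = 7
ES_B = 0; EF_B = 4
ES_C = 0; EF_C = 12
ES_D = 0; EF_D = 8
ES_E = max(EF_C=12, EF_D=8) = 12; EF_E = 12+6 = 18
ES_F = 12; EF_F = 12+5 = 17
ES_G = max(EF_A=7, EF_D=8) = 8; EF_G = 8+9 = 17
ES_H = 4; EF_H = 4+4 = 8
ES_I = 17; EF_I = 17+12 = 29
ES_J = max(EF_E=18, EF_G=17, EF_H=8, EF_I=29) = 29; EF_J = 29+4 = 33
Expected project duration μ = 33 weeks. Critical path: C → F → I → J.

Variance along critical path = 0.111 + 7.111 + 13.444 + 1.778 = 22.444; σ = √22.444 = 4.738 weeks.
Z = (26 − 33) / 4.738 = -1.478
P(T ≤ 26) = Φ(-1.478) ≈ 0.070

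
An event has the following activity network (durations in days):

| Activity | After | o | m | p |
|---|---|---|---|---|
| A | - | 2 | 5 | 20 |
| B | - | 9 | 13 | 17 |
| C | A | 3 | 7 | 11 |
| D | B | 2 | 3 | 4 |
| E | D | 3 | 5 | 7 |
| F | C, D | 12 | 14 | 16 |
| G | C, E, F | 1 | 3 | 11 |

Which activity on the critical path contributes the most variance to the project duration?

G

te_A = (2 + 4·5 + 20)/6 = 42/6 = 7; σ²_A = ((20−2)/6)² = 9.000
te_B = (9 + 4·13 + 17)/6 = 78/6 = 13; σ²_B = ((17−9)/6)² = 1.778
te_C = (3 + 4·7 + 11)/6 = 42/6 = 7; σ²_C = ((11−3)/6)² = 1.778
te_D = (2 + 4·3 + 4)/6 = 18/6 = 3; σ²_D = ((4−2)/6)² = 0.111
te_E = (3 + 4·5 + 7)/6 = 30/6 = 5; σ²_E = ((7−3)/6)² = 0.444
te_F = (12 + 4·14 + 16)/6 = 84/6 = 14; σ²_F = ((16−12)/6)² = 0.444
te_G = (1 + 4·3 + 11)/6 = 24/6 = 4; σ²_G = ((11−1)/6)² = 2.778

Forward pass:
ES_A = 0; EF_A = 7
ES_B = 0; EF_B = 13
ES_C = 7; EF_C = 7+7 = 14
ES_D = 13; EF_D = 13+3 = 16
ES_E = 16; EF_E = 16+5 = 21
ES_F = max(EF_C=14, EF_D=16) = 16; EF_F = 16+14 = 30
ES_G = max(EF_C=14, EF_E=21, EF_F=30) = 30; EF_G = 30+4 = 34
Expected project duration μ = 34 days. Critical path: B → D → F → G.

Variances on critical path: σ²_B=1.778, σ²_D=0.111, σ²_F=0.444, σ²_G=2.778.
Largest is σ²_G = 2.778.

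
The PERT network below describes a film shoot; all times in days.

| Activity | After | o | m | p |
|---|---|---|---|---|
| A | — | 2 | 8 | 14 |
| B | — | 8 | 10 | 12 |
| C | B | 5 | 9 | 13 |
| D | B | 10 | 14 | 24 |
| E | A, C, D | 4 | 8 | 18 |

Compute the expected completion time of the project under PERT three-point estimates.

te_A = (2 + 4·8 + 14)/6 = 48/6 = 8
te_B = (8 + 4·10 + 12)/6 = 60/6 = 10
te_C = (5 + 4·9 + 13)/6 = 54/6 = 9
te_D = (10 + 4·14 + 24)/6 = 90/6 = 15
te_E = (4 + 4·8 + 18)/6 = 54/6 = 9

Forward pass:
ES_A = 0; EF_A = 8
ES_B = 0; EF_B = 10
ES_C = 10; EF_C = 10+9 = 19
ES_D = 10; EF_D = 10+15 = 25
ES_E = max(EF_A=8, EF_C=19, EF_D=25) = 25; EF_E = 25+9 = 34
Expected project duration μ = 34 days. Critical path: B → D → E.

34 days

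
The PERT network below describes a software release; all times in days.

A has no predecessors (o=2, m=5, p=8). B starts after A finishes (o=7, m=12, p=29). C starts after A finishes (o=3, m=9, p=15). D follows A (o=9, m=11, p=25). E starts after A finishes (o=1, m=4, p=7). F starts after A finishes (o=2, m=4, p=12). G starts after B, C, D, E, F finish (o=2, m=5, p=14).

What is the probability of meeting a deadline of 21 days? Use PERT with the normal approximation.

0.176

te_A = (2 + 4·5 + 8)/6 = 30/6 = 5; σ²_A = ((8−2)/6)² = 1.000
te_B = (7 + 4·12 + 29)/6 = 84/6 = 14; σ²_B = ((29−7)/6)² = 13.444
te_C = (3 + 4·9 + 15)/6 = 54/6 = 9; σ²_C = ((15−3)/6)² = 4.000
te_D = (9 + 4·11 + 25)/6 = 78/6 = 13; σ²_D = ((25−9)/6)² = 7.111
te_E = (1 + 4·4 + 7)/6 = 24/6 = 4; σ²_E = ((7−1)/6)² = 1.000
te_F = (2 + 4·4 + 12)/6 = 30/6 = 5; σ²_F = ((12−2)/6)² = 2.778
te_G = (2 + 4·5 + 14)/6 = 36/6 = 6; σ²_G = ((14−2)/6)² = 4.000

Forward pass:
ES_A = 0; EF_A = 5
ES_B = 5; EF_B = 5+14 = 19
ES_C = 5; EF_C = 5+9 = 14
ES_D = 5; EF_D = 5+13 = 18
ES_E = 5; EF_E = 5+4 = 9
ES_F = 5; EF_F = 5+5 = 10
ES_G = max(EF_B=19, EF_C=14, EF_D=18, EF_E=9, EF_F=10) = 19; EF_G = 19+6 = 25
Expected project duration μ = 25 days. Critical path: A → B → G.

Variance along critical path = 1.000 + 13.444 + 4.000 = 18.444; σ = √18.444 = 4.295 days.
Z = (21 − 25) / 4.295 = -0.931
P(T ≤ 21) = Φ(-0.931) ≈ 0.176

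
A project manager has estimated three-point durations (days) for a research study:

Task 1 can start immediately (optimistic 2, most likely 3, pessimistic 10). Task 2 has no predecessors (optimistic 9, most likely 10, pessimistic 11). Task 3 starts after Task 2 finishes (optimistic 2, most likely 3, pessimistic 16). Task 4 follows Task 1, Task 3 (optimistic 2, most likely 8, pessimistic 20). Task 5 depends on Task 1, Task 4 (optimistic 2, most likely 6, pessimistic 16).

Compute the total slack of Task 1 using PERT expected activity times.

11 days

te_Task 1 = (2 + 4·3 + 10)/6 = 24/6 = 4
te_Task 2 = (9 + 4·10 + 11)/6 = 60/6 = 10
te_Task 3 = (2 + 4·3 + 16)/6 = 30/6 = 5
te_Task 4 = (2 + 4·8 + 20)/6 = 54/6 = 9
te_Task 5 = (2 + 4·6 + 16)/6 = 42/6 = 7

Forward pass:
ES_Task 1 = 0; EF_Task 1 = 4
ES_Task 2 = 0; EF_Task 2 = 10
ES_Task 3 = 10; EF_Task 3 = 10+5 = 15
ES_Task 4 = max(EF_Task 1=4, EF_Task 3=15) = 15; EF_Task 4 = 15+9 = 24
ES_Task 5 = max(EF_Task 1=4, EF_Task 4=24) = 24; EF_Task 5 = 24+7 = 31
Expected project duration μ = 31 days. Critical path: Task 2 → Task 3 → Task 4 → Task 5.

Backward pass:
LF_Task 5 = 31; LS_Task 5 = 31−7 = 24
LF_Task 4 = LS_Task 5 = 24; LS_Task 4 = 24−9 = 15
LF_Task 3 = LS_Task 4 = 15; LS_Task 3 = 15−5 = 10
LF_Task 2 = LS_Task 3 = 10; LS_Task 2 = 10−10 = 0
LF_Task 1 = min(LS_Task 4=15, LS_Task 5=24) = 15; LS_Task 1 = 15−4 = 11
Slack_Task 1 = LS_Task 1 − ES_Task 1 = 11 − 0 = 11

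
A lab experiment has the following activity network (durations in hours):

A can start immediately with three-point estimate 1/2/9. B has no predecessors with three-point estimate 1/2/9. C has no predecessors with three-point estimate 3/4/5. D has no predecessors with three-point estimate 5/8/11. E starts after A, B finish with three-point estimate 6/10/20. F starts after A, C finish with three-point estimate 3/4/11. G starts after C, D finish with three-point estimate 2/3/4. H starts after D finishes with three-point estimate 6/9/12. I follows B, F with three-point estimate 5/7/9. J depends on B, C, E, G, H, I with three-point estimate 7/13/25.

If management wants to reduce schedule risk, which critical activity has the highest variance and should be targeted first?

te_A = (1 + 4·2 + 9)/6 = 18/6 = 3; σ²_A = ((9−1)/6)² = 1.778
te_B = (1 + 4·2 + 9)/6 = 18/6 = 3; σ²_B = ((9−1)/6)² = 1.778
te_C = (3 + 4·4 + 5)/6 = 24/6 = 4; σ²_C = ((5−3)/6)² = 0.111
te_D = (5 + 4·8 + 11)/6 = 48/6 = 8; σ²_D = ((11−5)/6)² = 1.000
te_E = (6 + 4·10 + 20)/6 = 66/6 = 11; σ²_E = ((20−6)/6)² = 5.444
te_F = (3 + 4·4 + 11)/6 = 30/6 = 5; σ²_F = ((11−3)/6)² = 1.778
te_G = (2 + 4·3 + 4)/6 = 18/6 = 3; σ²_G = ((4−2)/6)² = 0.111
te_H = (6 + 4·9 + 12)/6 = 54/6 = 9; σ²_H = ((12−6)/6)² = 1.000
te_I = (5 + 4·7 + 9)/6 = 42/6 = 7; σ²_I = ((9−5)/6)² = 0.444
te_J = (7 + 4·13 + 25)/6 = 84/6 = 14; σ²_J = ((25−7)/6)² = 9.000

Forward pass:
ES_A = 0; EF_A = 3
ES_B = 0; EF_B = 3
ES_C = 0; EF_C = 4
ES_D = 0; EF_D = 8
ES_E = max(EF_A=3, EF_B=3) = 3; EF_E = 3+11 = 14
ES_F = max(EF_A=3, EF_C=4) = 4; EF_F = 4+5 = 9
ES_G = max(EF_C=4, EF_D=8) = 8; EF_G = 8+3 = 11
ES_H = 8; EF_H = 8+9 = 17
ES_I = max(EF_B=3, EF_F=9) = 9; EF_I = 9+7 = 16
ES_J = max(EF_B=3, EF_C=4, EF_E=14, EF_G=11, EF_H=17, EF_I=16) = 17; EF_J = 17+14 = 31
Expected project duration μ = 31 hours. Critical path: D → H → J.

Variances on critical path: σ²_D=1.000, σ²_H=1.000, σ²_J=9.000.
Largest is σ²_J = 9.000.

J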